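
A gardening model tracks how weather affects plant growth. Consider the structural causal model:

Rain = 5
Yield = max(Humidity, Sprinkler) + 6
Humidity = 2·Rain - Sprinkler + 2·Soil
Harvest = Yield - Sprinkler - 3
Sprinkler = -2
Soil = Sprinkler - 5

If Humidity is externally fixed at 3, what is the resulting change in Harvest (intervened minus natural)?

Under do(Humidity=3), the mechanism Humidity = 2·Rain - Sprinkler + 2·Soil is discarded; Humidity is fixed at 3.
Yield = max(Humidity, Sprinkler) + 6  [with Humidity=3, Sprinkler=-2]  = 9
Harvest = Yield - Sprinkler - 3  [with Yield=9, Sprinkler=-2]  = 8
Without intervention: Soil = Sprinkler - 5  [with Sprinkler=-2]  = -7; Humidity = 2·Rain - Sprinkler + 2·Soil  [with Rain=5, Sprinkler=-2, Soil=-7]  = -2; Yield = max(Humidity, Sprinkler) + 6  [with Humidity=-2, Sprinkler=-2]  = 4; Harvest = Yield - Sprinkler - 3  [with Yield=4, Sprinkler=-2]  = 3.
Change = 8 − 3 = 5.

5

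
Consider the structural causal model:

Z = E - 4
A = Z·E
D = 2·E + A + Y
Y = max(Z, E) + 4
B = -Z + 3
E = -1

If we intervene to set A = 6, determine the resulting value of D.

Under do(A=6), the mechanism A = Z·E is discarded; A is fixed at 6.
Z = E - 4  [with E=-1]  = -5
Y = max(Z, E) + 4  [with Z=-5, E=-1]  = 3
D = 2·E + A + Y  [with E=-1, A=6, Y=3]  = 7

7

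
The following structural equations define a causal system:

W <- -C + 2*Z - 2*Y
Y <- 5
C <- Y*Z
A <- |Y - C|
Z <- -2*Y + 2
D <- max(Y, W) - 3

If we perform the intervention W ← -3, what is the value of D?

2

Intervening sets W = -3 and removes its equation (W <- -C + 2*Z - 2*Y).
D = max(Y, W) - 3  [with Y=5, W=-3]  = 2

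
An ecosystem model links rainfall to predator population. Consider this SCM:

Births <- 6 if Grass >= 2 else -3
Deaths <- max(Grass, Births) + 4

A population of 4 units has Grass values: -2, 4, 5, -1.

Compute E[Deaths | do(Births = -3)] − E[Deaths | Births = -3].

Every unit gets Births=-3 under the intervention. Deaths values become 2, 8, 9, 3; E[Deaths|do(Births=-3)] = 5.5.
Conditioning on Births=-3 selects the 2 unit(s) with Grass ∈ {-2, -1}. Their Deaths values: 2, 3. Mean = 2.5.
Difference = 5.5 − 2.5 = 3.

3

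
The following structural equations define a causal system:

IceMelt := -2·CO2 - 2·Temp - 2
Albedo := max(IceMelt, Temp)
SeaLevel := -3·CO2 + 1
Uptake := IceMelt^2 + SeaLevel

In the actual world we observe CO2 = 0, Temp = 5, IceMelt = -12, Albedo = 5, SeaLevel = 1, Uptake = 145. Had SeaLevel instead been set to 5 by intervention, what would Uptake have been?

149

The intervention breaks the incoming arrows to SeaLevel: SeaLevel := -3·CO2 + 1 no longer applies, and SeaLevel = 5.
IceMelt = -2·CO2 - 2·Temp - 2  [with CO2=0, Temp=5]  = -12
Uptake = IceMelt^2 + SeaLevel  [with IceMelt=-12, SeaLevel=5]  = 149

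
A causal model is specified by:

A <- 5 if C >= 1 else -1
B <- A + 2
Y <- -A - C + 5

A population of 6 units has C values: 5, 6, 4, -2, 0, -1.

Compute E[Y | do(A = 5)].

do(A=5) breaks A's dependence on C. With A=5 fixed, Y across the units is -5, -6, -4, 2, 0, 1, mean -2.

-2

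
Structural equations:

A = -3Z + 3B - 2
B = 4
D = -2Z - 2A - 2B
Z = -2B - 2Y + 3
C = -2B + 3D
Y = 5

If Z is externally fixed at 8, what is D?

4

do(Z=8) replaces the equation Z = -2B - 2Y + 3 with the constant Z = 8.
A = -3Z + 3B - 2  [with Z=8, B=4]  = -14
D = -2Z - 2A - 2B  [with Z=8, A=-14, B=4]  = 4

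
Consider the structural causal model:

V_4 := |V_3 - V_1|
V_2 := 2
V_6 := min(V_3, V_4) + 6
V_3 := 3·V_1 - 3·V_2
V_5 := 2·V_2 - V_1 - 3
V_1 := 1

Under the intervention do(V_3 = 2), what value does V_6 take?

7

The intervention breaks the incoming arrows to V_3: V_3 := 3·V_1 - 3·V_2 no longer applies, and V_3 = 2.
V_4 = |V_3 - V_1|  [with V_3=2, V_1=1]  = 1
V_6 = min(V_3, V_4) + 6  [with V_3=2, V_4=1]  = 7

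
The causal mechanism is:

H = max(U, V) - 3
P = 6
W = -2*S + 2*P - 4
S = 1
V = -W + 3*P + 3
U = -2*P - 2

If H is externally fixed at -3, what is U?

-14

do(H=-3) replaces the equation H = max(U, V) - 3 with the constant H = -3.
U is not downstream of the intervention, so its value is determined by the original equations.
U = -2*P - 2  [with P=6]  = -14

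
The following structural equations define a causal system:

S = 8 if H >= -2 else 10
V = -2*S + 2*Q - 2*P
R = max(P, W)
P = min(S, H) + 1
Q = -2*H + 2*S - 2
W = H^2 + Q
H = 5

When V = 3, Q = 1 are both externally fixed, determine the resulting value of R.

Under do(V = 3, Q = 1), each intervened variable's structural equation is replaced by its fixed value.
S = 8 if H >= -2 else 10  [with H=5]  = 8
P = min(S, H) + 1  [with S=8, H=5]  = 6
W = H^2 + Q  [with H=5, Q=1]  = 26
R = max(P, W)  [with P=6, W=26]  = 26

26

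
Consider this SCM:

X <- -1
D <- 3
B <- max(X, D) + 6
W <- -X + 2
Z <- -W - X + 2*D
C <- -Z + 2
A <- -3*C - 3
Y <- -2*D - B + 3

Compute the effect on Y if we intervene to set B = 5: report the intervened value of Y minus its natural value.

4

The intervention breaks the incoming arrows to B: B <- max(X, D) + 6 no longer applies, and B = 5.
Y = -2*D - B + 3  [with D=3, B=5]  = -8
Without intervention: B = max(X, D) + 6  [with X=-1, D=3]  = 9; Y = -2*D - B + 3  [with D=3, B=9]  = -12.
Change = -8 − (-12) = 4.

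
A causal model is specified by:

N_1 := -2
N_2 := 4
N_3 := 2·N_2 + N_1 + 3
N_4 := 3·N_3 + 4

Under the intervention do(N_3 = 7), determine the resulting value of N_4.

25

The intervention breaks the incoming arrows to N_3: N_3 := 2·N_2 + N_1 + 3 no longer applies, and N_3 = 7.
N_4 = 3·N_3 + 4  [with N_3=7]  = 25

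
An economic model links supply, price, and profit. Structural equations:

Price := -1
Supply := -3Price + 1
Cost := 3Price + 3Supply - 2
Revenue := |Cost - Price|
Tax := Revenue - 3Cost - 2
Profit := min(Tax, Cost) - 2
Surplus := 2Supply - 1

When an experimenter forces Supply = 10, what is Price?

-1

Under do(Supply=10), the mechanism Supply := -3Price + 1 is discarded; Supply is fixed at 10.
Price is not downstream of the intervention, so its value is determined by the original equations.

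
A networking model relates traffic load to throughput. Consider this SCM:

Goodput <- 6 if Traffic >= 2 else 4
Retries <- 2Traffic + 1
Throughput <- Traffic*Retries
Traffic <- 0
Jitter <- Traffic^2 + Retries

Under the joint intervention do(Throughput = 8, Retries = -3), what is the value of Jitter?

Setting Throughput = 8, Retries = -3 by intervention discards those variables' equations.
Jitter = Traffic^2 + Retries  [with Traffic=0, Retries=-3]  = -3

-3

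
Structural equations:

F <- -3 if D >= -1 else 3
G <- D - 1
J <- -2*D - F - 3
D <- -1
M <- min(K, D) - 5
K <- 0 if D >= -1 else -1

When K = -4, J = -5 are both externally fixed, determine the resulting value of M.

-9

The joint intervention fixes K = -4, J = -5, removing each variable's own equation.
M = min(K, D) - 5  [with K=-4, D=-1]  = -9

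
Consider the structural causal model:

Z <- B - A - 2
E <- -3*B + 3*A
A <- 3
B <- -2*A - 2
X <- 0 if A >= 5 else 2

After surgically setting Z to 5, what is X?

2

do(Z=5) replaces the equation Z <- B - A - 2 with the constant Z = 5.
X is not downstream of the intervention, so its value is determined by the original equations.
X = 0 if A >= 5 else 2  [with A=3]  = 2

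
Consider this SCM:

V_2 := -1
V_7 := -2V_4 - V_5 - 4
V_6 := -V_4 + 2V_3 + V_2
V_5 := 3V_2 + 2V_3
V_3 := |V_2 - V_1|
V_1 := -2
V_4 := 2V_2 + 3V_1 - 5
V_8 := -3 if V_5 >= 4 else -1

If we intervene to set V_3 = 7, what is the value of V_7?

The intervention breaks the incoming arrows to V_3: V_3 := |V_2 - V_1| no longer applies, and V_3 = 7.
V_4 = 2V_2 + 3V_1 - 5  [with V_2=-1, V_1=-2]  = -13
V_5 = 3V_2 + 2V_3  [with V_2=-1, V_3=7]  = 11
V_7 = -2V_4 - V_5 - 4  [with V_4=-13, V_5=11]  = 11

11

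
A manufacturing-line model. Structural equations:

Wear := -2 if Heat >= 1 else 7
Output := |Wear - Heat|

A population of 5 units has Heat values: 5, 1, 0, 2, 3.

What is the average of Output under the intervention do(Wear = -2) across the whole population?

Every unit gets Wear=-2 under the intervention. Output values become 7, 3, 2, 4, 5; E[Output|do(Wear=-2)] = 4.2.

4.2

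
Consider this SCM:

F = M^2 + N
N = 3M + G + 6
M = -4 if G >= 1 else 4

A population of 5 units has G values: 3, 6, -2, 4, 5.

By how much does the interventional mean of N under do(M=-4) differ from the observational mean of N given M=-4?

-1.3

do(M=-4) breaks M's dependence on G. With M=-4 fixed, N across the units is -3, 0, -8, -2, -1, mean -2.8.
Conditioning on M=-4 selects the 4 unit(s) with G ∈ {3, 6, 4, 5}. Their N values: -3, 0, -2, -1. Mean = -1.5.
Difference = -2.8 − (-1.5) = -1.3.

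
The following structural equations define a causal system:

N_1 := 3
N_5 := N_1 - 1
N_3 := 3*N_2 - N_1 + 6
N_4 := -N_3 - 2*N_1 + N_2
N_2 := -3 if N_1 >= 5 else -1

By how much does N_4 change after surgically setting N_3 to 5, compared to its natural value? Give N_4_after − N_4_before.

-5

The intervention breaks the incoming arrows to N_3: N_3 := 3*N_2 - N_1 + 6 no longer applies, and N_3 = 5.
N_2 = -3 if N_1 >= 5 else -1  [with N_1=3]  = -1
N_4 = -N_3 - 2*N_1 + N_2  [with N_3=5, N_1=3, N_2=-1]  = -12
Without intervention: N_2 = -3 if N_1 >= 5 else -1  [with N_1=3]  = -1; N_3 = 3*N_2 - N_1 + 6  [with N_2=-1, N_1=3]  = 0; N_4 = -N_3 - 2*N_1 + N_2  [with N_3=0, N_1=3, N_2=-1]  = -7.
Change = -12 − (-7) = -5.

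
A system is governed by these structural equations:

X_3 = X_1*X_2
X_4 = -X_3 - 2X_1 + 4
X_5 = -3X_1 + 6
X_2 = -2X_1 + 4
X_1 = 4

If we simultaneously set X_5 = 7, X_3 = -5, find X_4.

Under do(X_5 = 7, X_3 = -5), each intervened variable's structural equation is replaced by its fixed value.
X_4 = -X_3 - 2X_1 + 4  [with X_3=-5, X_1=4]  = 1

1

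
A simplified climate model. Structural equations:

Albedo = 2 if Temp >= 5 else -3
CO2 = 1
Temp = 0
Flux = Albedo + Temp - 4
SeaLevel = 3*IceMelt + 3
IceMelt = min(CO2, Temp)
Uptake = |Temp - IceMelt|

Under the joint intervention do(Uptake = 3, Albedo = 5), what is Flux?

1

Setting Uptake = 3, Albedo = 5 by intervention discards those variables' equations.
Flux = Albedo + Temp - 4  [with Albedo=5, Temp=0]  = 1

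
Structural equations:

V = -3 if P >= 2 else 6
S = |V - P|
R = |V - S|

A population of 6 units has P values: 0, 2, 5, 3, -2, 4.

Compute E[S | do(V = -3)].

5

The intervention sets V=-3 in all 6 units regardless of P. Recomputing S per unit gives 3, 5, 8, 6, 1, 7; average 5.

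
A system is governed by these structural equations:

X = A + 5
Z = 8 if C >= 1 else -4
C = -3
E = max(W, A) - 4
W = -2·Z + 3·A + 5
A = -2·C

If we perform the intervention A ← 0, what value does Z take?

Under do(A=0), the mechanism A = -2·C is discarded; A is fixed at 0.
Since Z is not a descendant of the intervened variable, it is unaffected.
Z = 8 if C >= 1 else -4  [with C=-3]  = -4

-4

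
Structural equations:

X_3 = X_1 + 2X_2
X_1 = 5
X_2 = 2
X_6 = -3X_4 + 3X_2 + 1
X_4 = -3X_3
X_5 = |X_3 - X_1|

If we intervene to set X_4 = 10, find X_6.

-23

Under do(X_4=10), the mechanism X_4 = -3X_3 is discarded; X_4 is fixed at 10.
X_6 = -3X_4 + 3X_2 + 1  [with X_4=10, X_2=2]  = -23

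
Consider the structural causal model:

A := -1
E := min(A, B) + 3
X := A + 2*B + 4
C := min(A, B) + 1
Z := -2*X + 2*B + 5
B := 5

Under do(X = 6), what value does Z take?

The intervention breaks the incoming arrows to X: X := A + 2*B + 4 no longer applies, and X = 6.
Z = -2*X + 2*B + 5  [with X=6, B=5]  = 3

3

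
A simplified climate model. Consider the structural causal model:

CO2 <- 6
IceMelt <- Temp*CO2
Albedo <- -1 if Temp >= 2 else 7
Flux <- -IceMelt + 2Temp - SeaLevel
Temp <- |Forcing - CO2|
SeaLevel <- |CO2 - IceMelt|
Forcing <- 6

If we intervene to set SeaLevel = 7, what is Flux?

-7

Intervening sets SeaLevel = 7 and removes its equation (SeaLevel <- |CO2 - IceMelt|).
Temp = |Forcing - CO2|  [with Forcing=6, CO2=6]  = 0
IceMelt = Temp*CO2  [with Temp=0, CO2=6]  = 0
Flux = -IceMelt + 2Temp - SeaLevel  [with IceMelt=0, Temp=0, SeaLevel=7]  = -7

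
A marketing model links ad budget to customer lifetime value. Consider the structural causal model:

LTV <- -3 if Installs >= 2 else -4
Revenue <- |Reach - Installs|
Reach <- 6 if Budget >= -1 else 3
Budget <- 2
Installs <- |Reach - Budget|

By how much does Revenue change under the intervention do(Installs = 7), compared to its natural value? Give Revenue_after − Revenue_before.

The intervention breaks the incoming arrows to Installs: Installs <- |Reach - Budget| no longer applies, and Installs = 7.
Reach = 6 if Budget >= -1 else 3  [with Budget=2]  = 6
Revenue = |Reach - Installs|  [with Reach=6, Installs=7]  = 1
Without intervention: Reach = 6 if Budget >= -1 else 3  [with Budget=2]  = 6; Installs = |Reach - Budget|  [with Reach=6, Budget=2]  = 4; Revenue = |Reach - Installs|  [with Reach=6, Installs=4]  = 2.
Change = 1 − 2 = -1.

-1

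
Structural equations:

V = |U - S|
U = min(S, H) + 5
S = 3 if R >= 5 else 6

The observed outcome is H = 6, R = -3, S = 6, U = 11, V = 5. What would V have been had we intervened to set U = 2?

4

Intervening sets U = 2 and removes its equation (U = min(S, H) + 5).
S = 3 if R >= 5 else 6  [with R=-3]  = 6
V = |U - S|  [with U=2, S=6]  = 4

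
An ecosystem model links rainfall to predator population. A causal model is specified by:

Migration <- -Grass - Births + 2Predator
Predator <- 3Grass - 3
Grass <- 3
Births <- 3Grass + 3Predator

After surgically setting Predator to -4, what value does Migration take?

Under do(Predator=-4), the mechanism Predator <- 3Grass - 3 is discarded; Predator is fixed at -4.
Births = 3Grass + 3Predator  [with Grass=3, Predator=-4]  = -3
Migration = -Grass - Births + 2Predator  [with Grass=3, Births=-3, Predator=-4]  = -8

-8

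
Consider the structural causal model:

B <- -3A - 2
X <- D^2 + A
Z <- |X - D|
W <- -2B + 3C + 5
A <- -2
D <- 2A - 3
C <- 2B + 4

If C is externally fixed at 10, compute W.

The intervention breaks the incoming arrows to C: C <- 2B + 4 no longer applies, and C = 10.
B = -3A - 2  [with A=-2]  = 4
W = -2B + 3C + 5  [with B=4, C=10]  = 27

27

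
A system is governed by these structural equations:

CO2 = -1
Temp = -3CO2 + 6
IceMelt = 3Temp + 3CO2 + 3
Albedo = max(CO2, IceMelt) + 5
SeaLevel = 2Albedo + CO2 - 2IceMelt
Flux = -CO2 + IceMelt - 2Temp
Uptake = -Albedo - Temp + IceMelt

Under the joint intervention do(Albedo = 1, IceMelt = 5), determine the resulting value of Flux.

The joint intervention fixes Albedo = 1, IceMelt = 5, removing each variable's own equation.
Temp = -3CO2 + 6  [with CO2=-1]  = 9
Flux = -CO2 + IceMelt - 2Temp  [with CO2=-1, IceMelt=5, Temp=9]  = -12

-12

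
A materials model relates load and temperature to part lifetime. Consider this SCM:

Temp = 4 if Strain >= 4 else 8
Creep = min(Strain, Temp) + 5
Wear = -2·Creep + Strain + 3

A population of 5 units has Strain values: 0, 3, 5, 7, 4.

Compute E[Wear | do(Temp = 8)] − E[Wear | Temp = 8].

-2.3

Every unit gets Temp=8 under the intervention. Wear values become -7, -10, -12, -14, -11; E[Wear|do(Temp=8)] = -10.8.
Observing Temp=8 restricts to units where Temp's equation naturally yields 8: Strain ∈ {0, 3}. In that subpopulation Wear = -7, -10, mean -8.5.
Difference = -10.8 − (-8.5) = -2.3.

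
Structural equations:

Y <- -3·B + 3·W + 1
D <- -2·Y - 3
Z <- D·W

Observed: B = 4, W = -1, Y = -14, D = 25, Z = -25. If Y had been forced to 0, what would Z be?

do(Y=0) replaces the equation Y <- -3·B + 3·W + 1 with the constant Y = 0.
D = -2·Y - 3  [with Y=0]  = -3
Z = D·W  [with D=-3, W=-1]  = 3

3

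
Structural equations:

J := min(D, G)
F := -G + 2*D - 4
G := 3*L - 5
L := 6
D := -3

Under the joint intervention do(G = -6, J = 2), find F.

-4

The joint intervention fixes G = -6, J = 2, removing each variable's own equation.
F = -G + 2*D - 4  [with G=-6, D=-3]  = -4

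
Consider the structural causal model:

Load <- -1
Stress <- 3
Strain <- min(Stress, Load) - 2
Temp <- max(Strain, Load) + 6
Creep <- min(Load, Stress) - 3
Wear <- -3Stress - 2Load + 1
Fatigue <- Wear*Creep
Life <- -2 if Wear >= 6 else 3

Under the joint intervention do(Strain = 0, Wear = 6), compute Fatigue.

-24

Under do(Strain = 0, Wear = 6), each intervened variable's structural equation is replaced by its fixed value.
Creep = min(Load, Stress) - 3  [with Load=-1, Stress=3]  = -4
Fatigue = Wear*Creep  [with Wear=6, Creep=-4]  = -24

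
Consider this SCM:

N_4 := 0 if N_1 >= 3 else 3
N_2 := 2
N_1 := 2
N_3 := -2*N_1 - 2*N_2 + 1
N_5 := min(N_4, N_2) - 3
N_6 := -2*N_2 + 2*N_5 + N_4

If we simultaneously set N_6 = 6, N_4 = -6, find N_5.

-9

Setting N_6 = 6, N_4 = -6 by intervention discards those variables' equations.
N_5 = min(N_4, N_2) - 3  [with N_4=-6, N_2=2]  = -9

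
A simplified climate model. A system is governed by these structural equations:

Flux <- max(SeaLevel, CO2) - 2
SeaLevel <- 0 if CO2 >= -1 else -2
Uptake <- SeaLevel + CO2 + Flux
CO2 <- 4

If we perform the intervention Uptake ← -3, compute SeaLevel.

The intervention breaks the incoming arrows to Uptake: Uptake <- SeaLevel + CO2 + Flux no longer applies, and Uptake = -3.
Since SeaLevel is not a descendant of the intervened variable, it is unaffected.
SeaLevel = 0 if CO2 >= -1 else -2  [with CO2=4]  = 0

0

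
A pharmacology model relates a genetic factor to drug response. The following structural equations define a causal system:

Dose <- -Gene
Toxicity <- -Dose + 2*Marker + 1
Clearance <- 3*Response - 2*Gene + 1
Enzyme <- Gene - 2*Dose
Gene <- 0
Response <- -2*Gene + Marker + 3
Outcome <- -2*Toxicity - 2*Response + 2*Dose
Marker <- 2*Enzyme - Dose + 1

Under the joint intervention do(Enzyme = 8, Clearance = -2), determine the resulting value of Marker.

The joint intervention fixes Enzyme = 8, Clearance = -2, removing each variable's own equation.
Dose = -Gene  [with Gene=0]  = 0
Marker = 2*Enzyme - Dose + 1  [with Enzyme=8, Dose=0]  = 17

17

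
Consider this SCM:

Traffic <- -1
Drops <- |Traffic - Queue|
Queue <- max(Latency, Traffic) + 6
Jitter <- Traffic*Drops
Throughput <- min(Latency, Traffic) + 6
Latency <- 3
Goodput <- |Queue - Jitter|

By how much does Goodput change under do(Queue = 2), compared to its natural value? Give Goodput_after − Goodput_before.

The intervention breaks the incoming arrows to Queue: Queue <- max(Latency, Traffic) + 6 no longer applies, and Queue = 2.
Drops = |Traffic - Queue|  [with Traffic=-1, Queue=2]  = 3
Jitter = Traffic*Drops  [with Traffic=-1, Drops=3]  = -3
Goodput = |Queue - Jitter|  [with Queue=2, Jitter=-3]  = 5
Without intervention: Queue = max(Latency, Traffic) + 6  [with Latency=3, Traffic=-1]  = 9; Drops = |Traffic - Queue|  [with Traffic=-1, Queue=9]  = 10; Jitter = Traffic*Drops  [with Traffic=-1, Drops=10]  = -10; Goodput = |Queue - Jitter|  [with Queue=9, Jitter=-10]  = 19.
Change = 5 − 19 = -14.

-14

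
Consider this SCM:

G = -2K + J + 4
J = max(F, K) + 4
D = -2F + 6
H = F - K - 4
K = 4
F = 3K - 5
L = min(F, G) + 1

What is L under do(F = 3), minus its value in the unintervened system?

Under do(F=3), the mechanism F = 3K - 5 is discarded; F is fixed at 3.
J = max(F, K) + 4  [with F=3, K=4]  = 8
G = -2K + J + 4  [with K=4, J=8]  = 4
L = min(F, G) + 1  [with F=3, G=4]  = 4
Without intervention: F = 3K - 5  [with K=4]  = 7; J = max(F, K) + 4  [with F=7, K=4]  = 11; G = -2K + J + 4  [with K=4, J=11]  = 7; L = min(F, G) + 1  [with F=7, G=7]  = 8.
Change = 4 − 8 = -4.

-4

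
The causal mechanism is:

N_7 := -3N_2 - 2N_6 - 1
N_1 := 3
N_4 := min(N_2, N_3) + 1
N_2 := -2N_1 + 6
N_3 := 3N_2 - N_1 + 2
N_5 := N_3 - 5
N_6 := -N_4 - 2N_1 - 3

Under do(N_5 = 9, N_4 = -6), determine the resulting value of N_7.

Setting N_5 = 9, N_4 = -6 by intervention discards those variables' equations.
N_2 = -2N_1 + 6  [with N_1=3]  = 0
N_6 = -N_4 - 2N_1 - 3  [with N_4=-6, N_1=3]  = -3
N_7 = -3N_2 - 2N_6 - 1  [with N_2=0, N_6=-3]  = 5

5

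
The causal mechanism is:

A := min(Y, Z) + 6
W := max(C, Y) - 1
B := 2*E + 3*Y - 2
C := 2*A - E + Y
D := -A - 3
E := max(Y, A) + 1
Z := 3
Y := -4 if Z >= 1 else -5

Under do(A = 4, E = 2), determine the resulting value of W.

1

Setting A = 4, E = 2 by intervention discards those variables' equations.
Y = -4 if Z >= 1 else -5  [with Z=3]  = -4
C = 2*A - E + Y  [with A=4, E=2, Y=-4]  = 2
W = max(C, Y) - 1  [with C=2, Y=-4]  = 1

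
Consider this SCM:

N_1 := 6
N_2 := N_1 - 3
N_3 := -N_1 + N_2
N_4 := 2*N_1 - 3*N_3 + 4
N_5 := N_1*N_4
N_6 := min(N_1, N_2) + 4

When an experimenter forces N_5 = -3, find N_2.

3

Under do(N_5=-3), the mechanism N_5 := N_1*N_4 is discarded; N_5 is fixed at -3.
No directed path runs from N_5 to N_2, so N_2 keeps its natural value.
N_2 = N_1 - 3  [with N_1=6]  = 3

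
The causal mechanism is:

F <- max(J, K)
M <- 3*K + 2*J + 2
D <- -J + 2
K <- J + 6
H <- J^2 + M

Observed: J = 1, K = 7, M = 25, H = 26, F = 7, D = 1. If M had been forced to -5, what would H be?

-4

The intervention breaks the incoming arrows to M: M <- 3*K + 2*J + 2 no longer applies, and M = -5.
H = J^2 + M  [with J=1, M=-5]  = -4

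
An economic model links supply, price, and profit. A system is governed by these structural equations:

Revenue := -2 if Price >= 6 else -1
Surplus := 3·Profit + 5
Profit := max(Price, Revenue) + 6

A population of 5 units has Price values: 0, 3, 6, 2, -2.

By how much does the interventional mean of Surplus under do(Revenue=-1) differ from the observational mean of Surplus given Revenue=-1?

3

Every unit gets Revenue=-1 under the intervention. Surplus values become 23, 32, 41, 29, 20; E[Surplus|do(Revenue=-1)] = 29.
Conditioning on Revenue=-1 selects the 4 unit(s) with Price ∈ {0, 3, 2, -2}. Their Surplus values: 23, 32, 29, 20. Mean = 26.
Difference = 29 − 26 = 3.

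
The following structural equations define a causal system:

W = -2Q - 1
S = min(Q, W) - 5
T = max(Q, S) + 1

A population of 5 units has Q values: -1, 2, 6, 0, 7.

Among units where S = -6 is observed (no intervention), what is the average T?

0.5

E[T|S=-6] averages over only the 2 units with S=-6 (Q = -1, 0): T = 0, 1, mean 0.5.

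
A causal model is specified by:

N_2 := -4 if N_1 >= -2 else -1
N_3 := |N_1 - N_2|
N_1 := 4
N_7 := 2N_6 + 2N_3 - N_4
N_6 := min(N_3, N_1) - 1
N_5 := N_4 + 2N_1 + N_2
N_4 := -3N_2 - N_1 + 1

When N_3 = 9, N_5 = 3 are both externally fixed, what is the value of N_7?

Under do(N_3 = 9, N_5 = 3), each intervened variable's structural equation is replaced by its fixed value.
N_2 = -4 if N_1 >= -2 else -1  [with N_1=4]  = -4
N_4 = -3N_2 - N_1 + 1  [with N_2=-4, N_1=4]  = 9
N_6 = min(N_3, N_1) - 1  [with N_3=9, N_1=4]  = 3
N_7 = 2N_6 + 2N_3 - N_4  [with N_6=3, N_3=9, N_4=9]  = 15

15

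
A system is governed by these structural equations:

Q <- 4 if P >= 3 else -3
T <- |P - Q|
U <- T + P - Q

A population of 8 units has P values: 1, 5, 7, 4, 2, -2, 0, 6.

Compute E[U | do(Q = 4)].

1.5

The intervention sets Q=4 in all 8 units regardless of P. Recomputing U per unit gives 0, 2, 6, 0, 0, 0, 0, 4; average 1.5.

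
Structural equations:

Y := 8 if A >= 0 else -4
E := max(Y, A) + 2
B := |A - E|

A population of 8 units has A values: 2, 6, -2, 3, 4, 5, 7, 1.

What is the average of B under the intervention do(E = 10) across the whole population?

6.75

do(E=10) breaks E's dependence on A. With E=10 fixed, B across the units is 8, 4, 12, 7, 6, 5, 3, 9, mean 6.75.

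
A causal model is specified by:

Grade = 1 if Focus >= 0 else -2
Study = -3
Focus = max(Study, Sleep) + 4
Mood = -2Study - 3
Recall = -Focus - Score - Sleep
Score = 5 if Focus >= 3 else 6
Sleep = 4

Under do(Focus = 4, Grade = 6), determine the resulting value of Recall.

Under do(Focus = 4, Grade = 6), each intervened variable's structural equation is replaced by its fixed value.
Score = 5 if Focus >= 3 else 6  [with Focus=4]  = 5
Recall = -Focus - Score - Sleep  [with Focus=4, Score=5, Sleep=4]  = -13

-13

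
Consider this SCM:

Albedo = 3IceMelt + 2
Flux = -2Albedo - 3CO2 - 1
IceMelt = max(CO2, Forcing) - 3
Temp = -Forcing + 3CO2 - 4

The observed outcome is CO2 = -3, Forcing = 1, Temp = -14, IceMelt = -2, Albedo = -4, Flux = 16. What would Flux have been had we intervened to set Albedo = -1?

The intervention breaks the incoming arrows to Albedo: Albedo = 3IceMelt + 2 no longer applies, and Albedo = -1.
Flux = -2Albedo - 3CO2 - 1  [with Albedo=-1, CO2=-3]  = 10

10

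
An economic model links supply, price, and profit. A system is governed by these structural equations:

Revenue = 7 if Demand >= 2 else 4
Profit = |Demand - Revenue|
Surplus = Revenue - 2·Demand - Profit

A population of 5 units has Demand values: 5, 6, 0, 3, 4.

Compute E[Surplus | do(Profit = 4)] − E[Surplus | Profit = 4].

-3.3

do(Profit=4) breaks Profit's dependence on Demand. With Profit=4 fixed, Surplus across the units is -7, -9, 0, -3, -5, mean -4.8.
E[Surplus|Profit=4] averages over only the 2 units with Profit=4 (Demand = 0, 3): Surplus = 0, -3, mean -1.5.
Difference = -4.8 − (-1.5) = -3.3.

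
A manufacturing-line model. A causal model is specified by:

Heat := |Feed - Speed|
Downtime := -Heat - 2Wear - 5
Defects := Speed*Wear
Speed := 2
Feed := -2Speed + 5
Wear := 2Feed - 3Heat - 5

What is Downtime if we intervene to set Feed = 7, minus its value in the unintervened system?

-4

Under do(Feed=7), the mechanism Feed := -2Speed + 5 is discarded; Feed is fixed at 7.
Heat = |Feed - Speed|  [with Feed=7, Speed=2]  = 5
Wear = 2Feed - 3Heat - 5  [with Feed=7, Heat=5]  = -6
Downtime = -Heat - 2Wear - 5  [with Heat=5, Wear=-6]  = 2
Without intervention: Feed = -2Speed + 5  [with Speed=2]  = 1; Heat = |Feed - Speed|  [with Feed=1, Speed=2]  = 1; Wear = 2Feed - 3Heat - 5  [with Feed=1, Heat=1]  = -6; Downtime = -Heat - 2Wear - 5  [with Heat=1, Wear=-6]  = 6.
Change = 2 − 6 = -4.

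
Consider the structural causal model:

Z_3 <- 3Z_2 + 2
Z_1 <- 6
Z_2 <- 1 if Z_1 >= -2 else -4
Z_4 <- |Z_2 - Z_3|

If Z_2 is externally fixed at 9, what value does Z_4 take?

20

Under do(Z_2=9), the mechanism Z_2 <- 1 if Z_1 >= -2 else -4 is discarded; Z_2 is fixed at 9.
Z_3 = 3Z_2 + 2  [with Z_2=9]  = 29
Z_4 = |Z_2 - Z_3|  [with Z_2=9, Z_3=29]  = 20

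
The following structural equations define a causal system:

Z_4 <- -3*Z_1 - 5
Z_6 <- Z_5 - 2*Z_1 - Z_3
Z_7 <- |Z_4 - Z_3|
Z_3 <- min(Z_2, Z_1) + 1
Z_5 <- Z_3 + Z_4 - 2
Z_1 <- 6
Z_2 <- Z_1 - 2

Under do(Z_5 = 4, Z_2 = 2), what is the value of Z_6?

The joint intervention fixes Z_5 = 4, Z_2 = 2, removing each variable's own equation.
Z_3 = min(Z_2, Z_1) + 1  [with Z_2=2, Z_1=6]  = 3
Z_6 = Z_5 - 2*Z_1 - Z_3  [with Z_5=4, Z_1=6, Z_3=3]  = -11

-11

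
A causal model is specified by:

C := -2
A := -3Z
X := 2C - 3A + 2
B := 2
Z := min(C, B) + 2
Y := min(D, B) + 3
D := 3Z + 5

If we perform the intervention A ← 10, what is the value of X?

-32

Intervening sets A = 10 and removes its equation (A := -3Z).
X = 2C - 3A + 2  [with C=-2, A=10]  = -32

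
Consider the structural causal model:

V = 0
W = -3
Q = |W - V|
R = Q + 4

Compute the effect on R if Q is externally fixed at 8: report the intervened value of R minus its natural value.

5

The intervention breaks the incoming arrows to Q: Q = |W - V| no longer applies, and Q = 8.
R = Q + 4  [with Q=8]  = 12
Without intervention: Q = |W - V|  [with W=-3, V=0]  = 3; R = Q + 4  [with Q=3]  = 7.
Change = 12 − 7 = 5.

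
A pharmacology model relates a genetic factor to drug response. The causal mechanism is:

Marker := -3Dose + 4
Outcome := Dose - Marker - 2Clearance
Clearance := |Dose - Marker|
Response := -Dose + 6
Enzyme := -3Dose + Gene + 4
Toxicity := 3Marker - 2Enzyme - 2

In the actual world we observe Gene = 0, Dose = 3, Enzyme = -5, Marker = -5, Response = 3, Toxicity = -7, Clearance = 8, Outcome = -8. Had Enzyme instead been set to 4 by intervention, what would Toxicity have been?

-25

The intervention breaks the incoming arrows to Enzyme: Enzyme := -3Dose + Gene + 4 no longer applies, and Enzyme = 4.
Marker = -3Dose + 4  [with Dose=3]  = -5
Toxicity = 3Marker - 2Enzyme - 2  [with Marker=-5, Enzyme=4]  = -25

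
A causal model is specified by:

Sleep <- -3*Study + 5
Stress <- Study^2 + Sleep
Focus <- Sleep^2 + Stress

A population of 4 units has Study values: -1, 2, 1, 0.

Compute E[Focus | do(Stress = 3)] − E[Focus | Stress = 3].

21

do(Stress=3) breaks Stress's dependence on Study. With Stress=3 fixed, Focus across the units is 67, 4, 7, 28, mean 26.5.
Observing Stress=3 restricts to units where Stress's equation naturally yields 3: Study ∈ {2, 1}. In that subpopulation Focus = 4, 7, mean 5.5.
Difference = 26.5 − 5.5 = 21.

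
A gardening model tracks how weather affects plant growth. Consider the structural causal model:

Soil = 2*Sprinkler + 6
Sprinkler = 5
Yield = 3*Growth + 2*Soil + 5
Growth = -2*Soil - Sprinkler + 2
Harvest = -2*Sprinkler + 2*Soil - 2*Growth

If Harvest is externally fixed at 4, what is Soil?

Under do(Harvest=4), the mechanism Harvest = -2*Sprinkler + 2*Soil - 2*Growth is discarded; Harvest is fixed at 4.
No directed path runs from Harvest to Soil, so Soil keeps its natural value.
Soil = 2*Sprinkler + 6  [with Sprinkler=5]  = 16

16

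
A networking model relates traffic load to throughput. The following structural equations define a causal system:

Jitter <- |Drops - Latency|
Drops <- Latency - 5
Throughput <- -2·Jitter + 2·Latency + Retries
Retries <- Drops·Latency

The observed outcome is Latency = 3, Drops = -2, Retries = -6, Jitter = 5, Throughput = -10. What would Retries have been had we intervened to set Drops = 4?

12

The intervention breaks the incoming arrows to Drops: Drops <- Latency - 5 no longer applies, and Drops = 4.
Retries = Drops·Latency  [with Drops=4, Latency=3]  = 12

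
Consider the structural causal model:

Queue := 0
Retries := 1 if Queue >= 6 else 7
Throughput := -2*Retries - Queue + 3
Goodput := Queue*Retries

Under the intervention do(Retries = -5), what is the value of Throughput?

13

The intervention breaks the incoming arrows to Retries: Retries := 1 if Queue >= 6 else 7 no longer applies, and Retries = -5.
Throughput = -2*Retries - Queue + 3  [with Retries=-5, Queue=0]  = 13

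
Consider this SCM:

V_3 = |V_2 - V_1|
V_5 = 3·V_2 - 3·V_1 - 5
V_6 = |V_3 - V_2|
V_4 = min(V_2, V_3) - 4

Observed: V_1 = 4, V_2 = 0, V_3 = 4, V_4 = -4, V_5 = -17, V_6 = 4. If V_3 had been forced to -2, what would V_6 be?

The intervention breaks the incoming arrows to V_3: V_3 = |V_2 - V_1| no longer applies, and V_3 = -2.
V_6 = |V_3 - V_2|  [with V_3=-2, V_2=0]  = 2

2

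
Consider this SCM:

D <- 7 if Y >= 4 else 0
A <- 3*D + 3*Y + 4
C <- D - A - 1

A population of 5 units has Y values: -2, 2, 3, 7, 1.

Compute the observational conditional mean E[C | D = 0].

-8

Conditioning on D=0 selects the 4 unit(s) with Y ∈ {-2, 2, 3, 1}. Their C values: 1, -11, -14, -8. Mean = -8.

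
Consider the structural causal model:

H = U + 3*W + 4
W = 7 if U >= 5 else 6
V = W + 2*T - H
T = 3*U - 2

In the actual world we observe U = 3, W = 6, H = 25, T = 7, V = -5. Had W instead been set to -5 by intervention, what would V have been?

17

do(W=-5) replaces the equation W = 7 if U >= 5 else 6 with the constant W = -5.
H = U + 3*W + 4  [with U=3, W=-5]  = -8
T = 3*U - 2  [with U=3]  = 7
V = W + 2*T - H  [with W=-5, T=7, H=-8]  = 17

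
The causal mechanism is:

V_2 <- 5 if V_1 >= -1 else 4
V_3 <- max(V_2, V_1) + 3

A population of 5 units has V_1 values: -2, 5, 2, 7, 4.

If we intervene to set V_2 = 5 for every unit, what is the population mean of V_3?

Every unit gets V_2=5 under the intervention. V_3 values become 8, 8, 8, 10, 8; E[V_3|do(V_2=5)] = 8.4.

8.4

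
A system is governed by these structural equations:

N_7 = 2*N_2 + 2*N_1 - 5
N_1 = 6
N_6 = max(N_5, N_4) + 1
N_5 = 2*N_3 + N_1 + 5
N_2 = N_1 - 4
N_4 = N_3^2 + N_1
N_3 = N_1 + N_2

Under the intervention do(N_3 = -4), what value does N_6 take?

23

The intervention breaks the incoming arrows to N_3: N_3 = N_1 + N_2 no longer applies, and N_3 = -4.
N_4 = N_3^2 + N_1  [with N_3=-4, N_1=6]  = 22
N_5 = 2*N_3 + N_1 + 5  [with N_3=-4, N_1=6]  = 3
N_6 = max(N_5, N_4) + 1  [with N_5=3, N_4=22]  = 23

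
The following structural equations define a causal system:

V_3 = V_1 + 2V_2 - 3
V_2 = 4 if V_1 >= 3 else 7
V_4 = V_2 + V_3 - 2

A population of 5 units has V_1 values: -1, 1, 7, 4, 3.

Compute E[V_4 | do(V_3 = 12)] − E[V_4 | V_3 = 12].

Every unit gets V_3=12 under the intervention. V_4 values become 17, 17, 14, 14, 14; E[V_4|do(V_3=12)] = 15.2.
E[V_4|V_3=12] averages over only the 2 units with V_3=12 (V_1 = 1, 7): V_4 = 17, 14, mean 15.5.
Difference = 15.2 − 15.5 = -0.3.

-0.3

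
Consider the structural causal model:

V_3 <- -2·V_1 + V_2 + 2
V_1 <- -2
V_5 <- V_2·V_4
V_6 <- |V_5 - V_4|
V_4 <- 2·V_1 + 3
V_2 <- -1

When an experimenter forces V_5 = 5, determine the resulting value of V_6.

The intervention breaks the incoming arrows to V_5: V_5 <- V_2·V_4 no longer applies, and V_5 = 5.
V_4 = 2·V_1 + 3  [with V_1=-2]  = -1
V_6 = |V_5 - V_4|  [with V_5=5, V_4=-1]  = 6

6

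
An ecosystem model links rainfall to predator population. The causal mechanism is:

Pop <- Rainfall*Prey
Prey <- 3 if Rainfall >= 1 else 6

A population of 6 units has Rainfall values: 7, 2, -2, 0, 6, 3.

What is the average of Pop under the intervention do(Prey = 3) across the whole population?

8

The intervention sets Prey=3 in all 6 units regardless of Rainfall. Recomputing Pop per unit gives 21, 6, -6, 0, 18, 9; average 8.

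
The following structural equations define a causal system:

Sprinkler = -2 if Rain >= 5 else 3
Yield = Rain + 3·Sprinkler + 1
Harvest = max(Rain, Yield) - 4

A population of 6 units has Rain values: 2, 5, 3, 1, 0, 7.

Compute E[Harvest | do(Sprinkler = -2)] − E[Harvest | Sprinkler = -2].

-3

Every unit gets Sprinkler=-2 under the intervention. Harvest values become -2, 1, -1, -3, -4, 3; E[Harvest|do(Sprinkler=-2)] = -1.
Conditioning on Sprinkler=-2 selects the 2 unit(s) with Rain ∈ {5, 7}. Their Harvest values: 1, 3. Mean = 2.
Difference = -1 − 2 = -3.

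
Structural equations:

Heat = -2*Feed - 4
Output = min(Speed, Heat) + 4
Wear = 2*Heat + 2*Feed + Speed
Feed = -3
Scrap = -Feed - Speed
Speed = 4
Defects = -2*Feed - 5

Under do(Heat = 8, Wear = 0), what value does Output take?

Under do(Heat = 8, Wear = 0), each intervened variable's structural equation is replaced by its fixed value.
Output = min(Speed, Heat) + 4  [with Speed=4, Heat=8]  = 8

8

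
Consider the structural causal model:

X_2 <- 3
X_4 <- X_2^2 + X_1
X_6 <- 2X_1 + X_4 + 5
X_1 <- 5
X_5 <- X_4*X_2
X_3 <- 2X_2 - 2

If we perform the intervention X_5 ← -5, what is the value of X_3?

do(X_5=-5) replaces the equation X_5 <- X_4*X_2 with the constant X_5 = -5.
X_3 is not downstream of the intervention, so its value is determined by the original equations.
X_3 = 2X_2 - 2  [with X_2=3]  = 4

4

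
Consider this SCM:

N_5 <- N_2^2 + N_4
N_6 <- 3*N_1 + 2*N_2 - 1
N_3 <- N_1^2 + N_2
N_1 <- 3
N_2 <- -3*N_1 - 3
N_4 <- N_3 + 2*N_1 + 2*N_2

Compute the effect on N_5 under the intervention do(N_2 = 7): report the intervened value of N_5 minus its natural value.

do(N_2=7) replaces the equation N_2 <- -3*N_1 - 3 with the constant N_2 = 7.
N_3 = N_1^2 + N_2  [with N_1=3, N_2=7]  = 16
N_4 = N_3 + 2*N_1 + 2*N_2  [with N_3=16, N_1=3, N_2=7]  = 36
N_5 = N_2^2 + N_4  [with N_2=7, N_4=36]  = 85
Without intervention: N_2 = -3*N_1 - 3  [with N_1=3]  = -12; N_3 = N_1^2 + N_2  [with N_1=3, N_2=-12]  = -3; N_4 = N_3 + 2*N_1 + 2*N_2  [with N_3=-3, N_1=3, N_2=-12]  = -21; N_5 = N_2^2 + N_4  [with N_2=-12, N_4=-21]  = 123.
Change = 85 − 123 = -38.

-38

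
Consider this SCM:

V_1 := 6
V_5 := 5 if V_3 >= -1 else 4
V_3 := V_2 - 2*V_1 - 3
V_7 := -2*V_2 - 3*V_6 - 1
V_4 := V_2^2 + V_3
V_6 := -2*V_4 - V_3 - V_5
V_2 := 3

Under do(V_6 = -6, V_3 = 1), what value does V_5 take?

5

Under do(V_6 = -6, V_3 = 1), each intervened variable's structural equation is replaced by its fixed value.
V_5 = 5 if V_3 >= -1 else 4  [with V_3=1]  = 5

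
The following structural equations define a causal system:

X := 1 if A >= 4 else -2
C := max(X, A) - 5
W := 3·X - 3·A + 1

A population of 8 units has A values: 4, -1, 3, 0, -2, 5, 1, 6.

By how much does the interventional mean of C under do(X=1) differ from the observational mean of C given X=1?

-2.25

Under do(X=1), X's equation is replaced by X=1 for every unit. Per-unit C: -1, -4, -2, -4, -4, 0, -4, 1. Mean = -2.25.
E[C|X=1] averages over only the 3 units with X=1 (A = 4, 5, 6): C = -1, 0, 1, mean 0.
Difference = -2.25 − 0 = -2.25.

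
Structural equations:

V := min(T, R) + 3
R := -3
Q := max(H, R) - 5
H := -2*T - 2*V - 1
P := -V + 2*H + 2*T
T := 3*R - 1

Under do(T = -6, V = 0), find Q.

6

Under do(T = -6, V = 0), each intervened variable's structural equation is replaced by its fixed value.
H = -2*T - 2*V - 1  [with T=-6, V=0]  = 11
Q = max(H, R) - 5  [with H=11, R=-3]  = 6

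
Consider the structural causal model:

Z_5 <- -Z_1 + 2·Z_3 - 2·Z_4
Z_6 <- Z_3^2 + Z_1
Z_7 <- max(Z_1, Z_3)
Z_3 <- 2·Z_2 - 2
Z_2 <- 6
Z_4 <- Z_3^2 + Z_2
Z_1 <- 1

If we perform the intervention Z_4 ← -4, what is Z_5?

27

Intervening sets Z_4 = -4 and removes its equation (Z_4 <- Z_3^2 + Z_2).
Z_3 = 2·Z_2 - 2  [with Z_2=6]  = 10
Z_5 = -Z_1 + 2·Z_3 - 2·Z_4  [with Z_1=1, Z_3=10, Z_4=-4]  = 27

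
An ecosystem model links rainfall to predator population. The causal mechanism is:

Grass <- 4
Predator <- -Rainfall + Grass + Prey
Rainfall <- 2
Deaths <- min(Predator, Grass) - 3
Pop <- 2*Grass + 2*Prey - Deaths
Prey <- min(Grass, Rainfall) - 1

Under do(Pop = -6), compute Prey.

1

do(Pop=-6) replaces the equation Pop <- 2*Grass + 2*Prey - Deaths with the constant Pop = -6.
Prey is not downstream of the intervention, so its value is determined by the original equations.
Prey = min(Grass, Rainfall) - 1  [with Grass=4, Rainfall=2]  = 1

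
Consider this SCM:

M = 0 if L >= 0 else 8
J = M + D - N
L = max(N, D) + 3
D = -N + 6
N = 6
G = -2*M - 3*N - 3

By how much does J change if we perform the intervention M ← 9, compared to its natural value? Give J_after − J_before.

Under do(M=9), the mechanism M = 0 if L >= 0 else 8 is discarded; M is fixed at 9.
D = -N + 6  [with N=6]  = 0
J = M + D - N  [with M=9, D=0, N=6]  = 3
Without intervention: D = -N + 6  [with N=6]  = 0; L = max(N, D) + 3  [with N=6, D=0]  = 9; M = 0 if L >= 0 else 8  [with L=9]  = 0; J = M + D - N  [with M=0, D=0, N=6]  = -6.
Change = 3 − (-6) = 9.

9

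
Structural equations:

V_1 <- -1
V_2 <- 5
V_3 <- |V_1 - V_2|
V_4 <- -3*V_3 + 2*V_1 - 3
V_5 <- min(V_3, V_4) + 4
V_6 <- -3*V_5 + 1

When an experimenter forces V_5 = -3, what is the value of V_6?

The intervention breaks the incoming arrows to V_5: V_5 <- min(V_3, V_4) + 4 no longer applies, and V_5 = -3.
V_6 = -3*V_5 + 1  [with V_5=-3]  = 10

10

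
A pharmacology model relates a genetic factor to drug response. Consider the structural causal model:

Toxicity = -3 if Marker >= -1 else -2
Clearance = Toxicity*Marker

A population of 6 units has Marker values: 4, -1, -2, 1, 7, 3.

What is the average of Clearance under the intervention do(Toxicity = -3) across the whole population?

do(Toxicity=-3) breaks Toxicity's dependence on Marker. With Toxicity=-3 fixed, Clearance across the units is -12, 3, 6, -3, -21, -9, mean -6.

-6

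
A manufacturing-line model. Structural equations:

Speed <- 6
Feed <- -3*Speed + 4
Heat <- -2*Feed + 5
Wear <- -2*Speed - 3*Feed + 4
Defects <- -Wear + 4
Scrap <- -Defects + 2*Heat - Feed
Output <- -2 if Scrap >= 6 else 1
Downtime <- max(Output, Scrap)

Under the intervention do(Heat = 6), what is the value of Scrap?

The intervention breaks the incoming arrows to Heat: Heat <- -2*Feed + 5 no longer applies, and Heat = 6.
Feed = -3*Speed + 4  [with Speed=6]  = -14
Wear = -2*Speed - 3*Feed + 4  [with Speed=6, Feed=-14]  = 34
Defects = -Wear + 4  [with Wear=34]  = -30
Scrap = -Defects + 2*Heat - Feed  [with Defects=-30, Heat=6, Feed=-14]  = 56

56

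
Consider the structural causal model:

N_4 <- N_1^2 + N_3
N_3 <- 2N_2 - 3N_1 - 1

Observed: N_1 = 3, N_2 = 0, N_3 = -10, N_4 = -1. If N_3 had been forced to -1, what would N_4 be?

The intervention breaks the incoming arrows to N_3: N_3 <- 2N_2 - 3N_1 - 1 no longer applies, and N_3 = -1.
N_4 = N_1^2 + N_3  [with N_1=3, N_3=-1]  = 8

8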